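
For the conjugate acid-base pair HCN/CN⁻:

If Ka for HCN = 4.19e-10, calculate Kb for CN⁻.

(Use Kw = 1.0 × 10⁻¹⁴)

For a conjugate pair Ka × Kb = Kw, so Kb = Kw/Ka = 1.0 × 10⁻¹⁴ / 4.19e-10 = 2.39e-05.

K_b = 2.39e-05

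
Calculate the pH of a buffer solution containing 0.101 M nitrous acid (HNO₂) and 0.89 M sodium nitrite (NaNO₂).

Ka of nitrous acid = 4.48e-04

pKa = -log(4.48e-04) = 3.35. pH = pKa + log([A⁻]/[HA]) = 3.35 + log(0.89/0.101)

pH = 4.29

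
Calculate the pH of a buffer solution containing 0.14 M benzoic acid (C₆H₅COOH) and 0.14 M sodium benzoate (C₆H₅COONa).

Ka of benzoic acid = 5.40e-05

pKa = -log(5.40e-05) = 4.27. pH = pKa + log([A⁻]/[HA]) = 4.27 + log(0.14/0.14)

pH = 4.27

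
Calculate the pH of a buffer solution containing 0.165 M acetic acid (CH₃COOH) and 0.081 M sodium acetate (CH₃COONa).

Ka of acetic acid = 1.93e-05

pKa = -log(1.93e-05) = 4.71. pH = pKa + log([A⁻]/[HA]) = 4.71 + log(0.081/0.165)

pH = 4.41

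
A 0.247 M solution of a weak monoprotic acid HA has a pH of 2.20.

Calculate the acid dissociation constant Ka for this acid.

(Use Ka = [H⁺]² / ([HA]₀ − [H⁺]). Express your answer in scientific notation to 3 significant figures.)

[H⁺] = 10^(−pH) = 10^(−2.20) = 6.310e-03 M. For HA ⇌ H⁺ + A⁻, Ka = [H⁺][A⁻]/[HA] = [H⁺]² / ([HA]₀ − [H⁺]) = (6.310e-03)² / (0.247 − 6.310e-03) = 1.65e-04.

K_a = 1.65e-04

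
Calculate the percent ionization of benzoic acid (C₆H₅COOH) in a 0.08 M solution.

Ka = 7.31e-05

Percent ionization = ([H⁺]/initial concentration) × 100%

Using Ka equilibrium: x² + Ka×x - Ka×C = 0. Solving: [H⁺] = 2.3820e-03. Percent = (2.3820e-03/0.08) × 100

Percent ionization = 2.98%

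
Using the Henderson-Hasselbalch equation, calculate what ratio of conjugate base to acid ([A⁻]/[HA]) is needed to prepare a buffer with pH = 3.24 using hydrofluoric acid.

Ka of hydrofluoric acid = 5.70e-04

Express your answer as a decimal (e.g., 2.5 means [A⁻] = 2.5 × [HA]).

pKa = -log(5.70e-04) = 3.2441. pH = pKa + log([A⁻]/[HA]), so log([A⁻]/[HA]) = pH − pKa = 3.24 − 3.2441 = -0.0041. [A⁻]/[HA] = 10^(-0.0041) = 0.991

[A⁻]/[HA] = 0.991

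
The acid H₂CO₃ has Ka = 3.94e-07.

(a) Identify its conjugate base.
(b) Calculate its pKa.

(a) The conjugate base is formed by removing one H⁺ from H₂CO₃, giving HCO₃⁻. (b) pKa = -log(Ka) = -log(3.94e-07) = 6.40.

Conjugate base: HCO₃⁻; pK_a = 6.40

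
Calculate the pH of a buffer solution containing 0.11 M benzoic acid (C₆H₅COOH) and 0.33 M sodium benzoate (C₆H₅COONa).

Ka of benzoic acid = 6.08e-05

pKa = -log(6.08e-05) = 4.22. pH = pKa + log([A⁻]/[HA]) = 4.22 + log(0.33/0.11)

pH = 4.69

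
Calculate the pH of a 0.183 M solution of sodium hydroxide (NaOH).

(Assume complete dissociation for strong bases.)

[OH⁻] = 0.183 M for strong base. pOH = -log[OH⁻] = 0.74, pH = 14 - pOH

pH = 13.26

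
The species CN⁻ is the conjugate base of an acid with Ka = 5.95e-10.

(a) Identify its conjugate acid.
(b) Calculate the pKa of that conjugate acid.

(a) The conjugate acid is formed by adding one H⁺ to CN⁻, giving HCN. (b) pKa = -log(Ka) = -log(5.95e-10) = 9.23.

Conjugate acid: HCN; pK_a = 9.23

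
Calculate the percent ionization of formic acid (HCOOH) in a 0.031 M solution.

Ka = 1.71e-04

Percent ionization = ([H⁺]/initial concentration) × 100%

Using Ka equilibrium: x² + Ka×x - Ka×C = 0. Solving: [H⁺] = 2.2185e-03. Percent = (2.2185e-03/0.031) × 100

Percent ionization = 7.16%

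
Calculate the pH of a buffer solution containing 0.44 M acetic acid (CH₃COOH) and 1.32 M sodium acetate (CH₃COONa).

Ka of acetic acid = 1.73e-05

pKa = -log(1.73e-05) = 4.76. pH = pKa + log([A⁻]/[HA]) = 4.76 + log(1.32/0.44)

pH = 5.24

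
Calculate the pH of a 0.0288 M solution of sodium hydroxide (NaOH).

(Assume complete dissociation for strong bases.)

[OH⁻] = 0.0288 M for strong base. pOH = -log[OH⁻] = 1.54, pH = 14 - pOH

pH = 12.46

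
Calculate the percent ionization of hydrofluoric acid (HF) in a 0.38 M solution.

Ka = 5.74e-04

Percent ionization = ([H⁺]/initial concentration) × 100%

Using Ka equilibrium: x² + Ka×x - Ka×C = 0. Solving: [H⁺] = 1.4485e-02. Percent = (1.4485e-02/0.38) × 100

Percent ionization = 3.81%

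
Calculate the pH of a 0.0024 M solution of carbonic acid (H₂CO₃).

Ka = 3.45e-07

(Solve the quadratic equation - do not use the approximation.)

x² + Ka×x - Ka×C = 0. Using quadratic formula: [H⁺] = 2.8603e-05

pH = 4.54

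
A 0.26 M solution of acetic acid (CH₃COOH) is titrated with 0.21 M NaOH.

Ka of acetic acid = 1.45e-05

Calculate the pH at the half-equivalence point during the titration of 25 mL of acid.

At half-equivalence [HA] = [A⁻], so Henderson-Hasselbalch gives pH = pKa = -log(1.45e-05) = 4.84.

pH = pKa = 4.84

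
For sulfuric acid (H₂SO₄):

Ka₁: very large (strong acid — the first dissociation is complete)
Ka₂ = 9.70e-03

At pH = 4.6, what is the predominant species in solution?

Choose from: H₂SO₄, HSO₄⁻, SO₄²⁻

The first dissociation is complete, so H₂SO₄ itself is never the predominant species in water; pKa₂ = -log(9.70e-03) = 2.01. For a polyprotic acid the predominant species crosses at each pKa: below pKa_n the protonated form dominates, above it the deprotonated form does. At pH = 4.6, the predominant species is SO₄²⁻.

SO₄²⁻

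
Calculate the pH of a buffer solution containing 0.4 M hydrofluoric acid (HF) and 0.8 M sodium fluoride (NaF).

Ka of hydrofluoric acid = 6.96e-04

pKa = -log(6.96e-04) = 3.16. pH = pKa + log([A⁻]/[HA]) = 3.16 + log(0.8/0.4)

pH = 3.46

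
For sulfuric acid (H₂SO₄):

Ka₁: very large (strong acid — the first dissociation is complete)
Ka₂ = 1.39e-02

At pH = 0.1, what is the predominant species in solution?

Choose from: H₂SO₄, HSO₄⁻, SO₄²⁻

The first dissociation is complete, so H₂SO₄ itself is never the predominant species in water; pKa₂ = -log(1.39e-02) = 1.86. For a polyprotic acid the predominant species crosses at each pKa: below pKa_n the protonated form dominates, above it the deprotonated form does. At pH = 0.1, the predominant species is HSO₄⁻.

HSO₄⁻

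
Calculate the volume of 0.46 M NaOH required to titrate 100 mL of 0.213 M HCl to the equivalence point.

At equivalence: moles acid = moles base. moles HCl = 0.213 × 100/1000 = 0.0213 mol. V_base = moles / 0.46 × 1000 = 46.3 mL.

V_{base} = 46.3 mL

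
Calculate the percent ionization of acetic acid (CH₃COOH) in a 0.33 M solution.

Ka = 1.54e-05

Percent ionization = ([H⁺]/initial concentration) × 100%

Using Ka equilibrium: x² + Ka×x - Ka×C = 0. Solving: [H⁺] = 2.2466e-03. Percent = (2.2466e-03/0.33) × 100

Percent ionization = 0.681%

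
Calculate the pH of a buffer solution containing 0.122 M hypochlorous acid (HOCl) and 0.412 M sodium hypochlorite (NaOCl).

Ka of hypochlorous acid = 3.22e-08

pKa = -log(3.22e-08) = 7.49. pH = pKa + log([A⁻]/[HA]) = 7.49 + log(0.412/0.122)

pH = 8.02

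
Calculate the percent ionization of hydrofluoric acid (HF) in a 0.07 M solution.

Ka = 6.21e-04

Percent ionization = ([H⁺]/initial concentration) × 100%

Using Ka equilibrium: x² + Ka×x - Ka×C = 0. Solving: [H⁺] = 6.2900e-03. Percent = (6.2900e-03/0.07) × 100

Percent ionization = 8.99%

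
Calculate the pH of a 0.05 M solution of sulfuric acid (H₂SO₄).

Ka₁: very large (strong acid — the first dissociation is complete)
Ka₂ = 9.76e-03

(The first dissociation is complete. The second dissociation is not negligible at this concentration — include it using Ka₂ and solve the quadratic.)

First dissociation is complete: [H⁺]₀ = [HSO₄⁻]₀ = C = 0.05 M. Second dissociation HSO₄⁻ ⇌ H⁺ + SO₄²⁻: let x = [SO₄²⁻]. Ka₂ = (C + x)·x / (C − x) = 9.76e-03 → x² + (C + Ka₂)·x − Ka₂·C = 0 → x² + 0.05976·x − 4.880e-04 = 0. x = (−0.05976 + √(0.05976² + 4 × 4.880e-04)) / 2 = 7.2793e-03 M. [H⁺] = C + x = 0.05 + 7.2793e-03 = 5.7279e-02 M. pH = -log(5.7279e-02) = 1.24.

pH = 1.24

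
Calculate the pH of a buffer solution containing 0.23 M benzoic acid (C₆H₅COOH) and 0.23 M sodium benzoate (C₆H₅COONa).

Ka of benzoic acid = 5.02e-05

pKa = -log(5.02e-05) = 4.30. pH = pKa + log([A⁻]/[HA]) = 4.30 + log(0.23/0.23)

pH = 4.30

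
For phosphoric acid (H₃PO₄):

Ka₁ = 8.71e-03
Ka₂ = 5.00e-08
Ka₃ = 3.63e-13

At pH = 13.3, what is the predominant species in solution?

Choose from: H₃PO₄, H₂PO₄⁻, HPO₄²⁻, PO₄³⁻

pKa₁ = 2.06, pKa₂ = 7.30, pKa₃ = 12.44. For a polyprotic acid the predominant species crosses at each pKa: below pKa_n the protonated form dominates, above it the deprotonated form does. At pH = 13.3, the predominant species is PO₄³⁻.

PO₄³⁻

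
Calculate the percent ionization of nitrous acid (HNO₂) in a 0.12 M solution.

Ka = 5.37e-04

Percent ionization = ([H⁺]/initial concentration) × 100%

Using Ka equilibrium: x² + Ka×x - Ka×C = 0. Solving: [H⁺] = 7.7634e-03. Percent = (7.7634e-03/0.12) × 100

Percent ionization = 6.47%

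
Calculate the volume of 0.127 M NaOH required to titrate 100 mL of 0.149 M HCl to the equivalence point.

At equivalence: moles acid = moles base. moles HCl = 0.149 × 100/1000 = 0.0149 mol. V_base = moles / 0.127 × 1000 = 117.3 mL.

V_{base} = 117.3 mL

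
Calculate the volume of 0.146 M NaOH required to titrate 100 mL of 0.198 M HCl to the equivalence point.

At equivalence: moles acid = moles base. moles HCl = 0.198 × 100/1000 = 0.0198 mol. V_base = moles / 0.146 × 1000 = 135.6 mL.

V_{base} = 135.6 mL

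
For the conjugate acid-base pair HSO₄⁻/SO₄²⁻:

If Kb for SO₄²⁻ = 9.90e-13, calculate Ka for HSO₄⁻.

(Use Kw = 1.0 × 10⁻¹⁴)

For a conjugate pair Ka × Kb = Kw, so Ka = Kw/Kb = 1.0 × 10⁻¹⁴ / 9.90e-13 = 1.01e-02.

K_a = 1.01e-02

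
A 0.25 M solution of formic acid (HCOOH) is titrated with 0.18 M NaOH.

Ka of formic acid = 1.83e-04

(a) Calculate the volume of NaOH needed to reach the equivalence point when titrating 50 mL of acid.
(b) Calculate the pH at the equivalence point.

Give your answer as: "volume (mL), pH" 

moles acid = 0.25 × 50/1000 = 0.0125 mol; V_base = moles/0.18 × 1000 = 69.4 mL. At equivalence only the conjugate base is present: [A⁻] = 0.0125/0.119 = 1.0465e-01 M. Kb = Kw/Ka = 5.46e-11; [OH⁻] = √(Kb × [A⁻]) = 2.3914e-06; pOH = 5.62; pH = 14 - pOH = 8.38.

V = 69.4 mL, pH = 8.38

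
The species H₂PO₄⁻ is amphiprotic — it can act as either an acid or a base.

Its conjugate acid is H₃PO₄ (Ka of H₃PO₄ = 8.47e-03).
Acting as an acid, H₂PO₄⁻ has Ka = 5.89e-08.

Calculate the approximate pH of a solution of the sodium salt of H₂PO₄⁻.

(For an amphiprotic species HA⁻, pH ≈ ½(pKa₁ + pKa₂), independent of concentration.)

pKa₁ = -log(8.47e-03) = 2.07; pKa₂ = -log(5.89e-08) = 7.23. For an amphiprotic species, pH ≈ ½(pKa₁ + pKa₂) = ½(2.07 + 7.23) = 4.65.

pH = 4.65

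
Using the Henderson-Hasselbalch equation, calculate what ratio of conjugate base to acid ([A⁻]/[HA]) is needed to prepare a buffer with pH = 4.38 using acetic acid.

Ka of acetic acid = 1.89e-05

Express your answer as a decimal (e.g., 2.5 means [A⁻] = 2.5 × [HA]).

pKa = -log(1.89e-05) = 4.7235. pH = pKa + log([A⁻]/[HA]), so log([A⁻]/[HA]) = pH − pKa = 4.38 − 4.7235 = -0.3435. [A⁻]/[HA] = 10^(-0.3435) = 0.453

[A⁻]/[HA] = 0.453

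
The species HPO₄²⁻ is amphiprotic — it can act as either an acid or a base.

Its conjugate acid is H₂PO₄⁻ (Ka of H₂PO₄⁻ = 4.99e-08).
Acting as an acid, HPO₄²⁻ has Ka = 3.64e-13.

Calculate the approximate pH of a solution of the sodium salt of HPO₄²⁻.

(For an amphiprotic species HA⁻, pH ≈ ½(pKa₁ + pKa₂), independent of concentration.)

pKa₁ = -log(4.99e-08) = 7.30; pKa₂ = -log(3.64e-13) = 12.44. For an amphiprotic species, pH ≈ ½(pKa₁ + pKa₂) = ½(7.30 + 12.44) = 9.87.

pH = 9.87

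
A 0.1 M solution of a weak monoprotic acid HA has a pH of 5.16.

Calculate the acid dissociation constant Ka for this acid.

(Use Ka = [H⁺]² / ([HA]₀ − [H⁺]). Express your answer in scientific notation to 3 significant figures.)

[H⁺] = 10^(−pH) = 10^(−5.16) = 6.918e-06 M. For HA ⇌ H⁺ + A⁻, Ka = [H⁺][A⁻]/[HA] = [H⁺]² / ([HA]₀ − [H⁺]) = (6.918e-06)² / (0.1 − 6.918e-06) = 4.79e-10.

K_a = 4.79e-10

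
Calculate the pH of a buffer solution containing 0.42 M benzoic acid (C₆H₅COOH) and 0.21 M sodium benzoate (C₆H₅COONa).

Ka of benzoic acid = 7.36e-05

pKa = -log(7.36e-05) = 4.13. pH = pKa + log([A⁻]/[HA]) = 4.13 + log(0.21/0.42)

pH = 3.83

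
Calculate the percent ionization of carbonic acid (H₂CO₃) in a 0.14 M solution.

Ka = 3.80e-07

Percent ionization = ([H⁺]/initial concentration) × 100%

Using Ka equilibrium: x² + Ka×x - Ka×C = 0. Solving: [H⁺] = 2.3046e-04. Percent = (2.3046e-04/0.14) × 100

Percent ionization = 0.165%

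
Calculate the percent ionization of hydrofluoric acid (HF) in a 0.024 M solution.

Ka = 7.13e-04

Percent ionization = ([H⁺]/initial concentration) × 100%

Using Ka equilibrium: x² + Ka×x - Ka×C = 0. Solving: [H⁺] = 3.7955e-03. Percent = (3.7955e-03/0.024) × 100

Percent ionization = 15.8%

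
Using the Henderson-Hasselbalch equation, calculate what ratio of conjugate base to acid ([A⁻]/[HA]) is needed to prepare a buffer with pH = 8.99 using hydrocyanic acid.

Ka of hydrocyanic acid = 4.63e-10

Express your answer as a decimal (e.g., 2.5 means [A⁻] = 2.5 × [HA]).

pKa = -log(4.63e-10) = 9.3344. pH = pKa + log([A⁻]/[HA]), so log([A⁻]/[HA]) = pH − pKa = 8.99 − 9.3344 = -0.3444. [A⁻]/[HA] = 10^(-0.3444) = 0.452

[A⁻]/[HA] = 0.452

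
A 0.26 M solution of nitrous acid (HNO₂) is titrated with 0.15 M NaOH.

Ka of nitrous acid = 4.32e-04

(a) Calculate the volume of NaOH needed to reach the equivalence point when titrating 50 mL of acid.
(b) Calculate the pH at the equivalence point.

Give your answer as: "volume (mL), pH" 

moles acid = 0.26 × 50/1000 = 0.013 mol; V_base = moles/0.15 × 1000 = 86.7 mL. At equivalence only the conjugate base is present: [A⁻] = 0.013/0.137 = 9.5122e-02 M. Kb = Kw/Ka = 2.31e-11; [OH⁻] = √(Kb × [A⁻]) = 1.4839e-06; pOH = 5.83; pH = 14 - pOH = 8.17.

V = 86.7 mL, pH = 8.17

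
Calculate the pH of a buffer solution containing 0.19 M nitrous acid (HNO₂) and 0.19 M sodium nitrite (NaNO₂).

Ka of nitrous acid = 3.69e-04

pKa = -log(3.69e-04) = 3.43. pH = pKa + log([A⁻]/[HA]) = 3.43 + log(0.19/0.19)

pH = 3.43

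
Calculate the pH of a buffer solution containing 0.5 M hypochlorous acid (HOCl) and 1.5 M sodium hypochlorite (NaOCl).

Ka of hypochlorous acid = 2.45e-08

pKa = -log(2.45e-08) = 7.61. pH = pKa + log([A⁻]/[HA]) = 7.61 + log(1.5/0.5)

pH = 8.09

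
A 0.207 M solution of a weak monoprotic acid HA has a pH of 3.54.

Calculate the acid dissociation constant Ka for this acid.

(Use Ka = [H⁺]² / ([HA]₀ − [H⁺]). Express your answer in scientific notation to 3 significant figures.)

[H⁺] = 10^(−pH) = 10^(−3.54) = 2.884e-04 M. For HA ⇌ H⁺ + A⁻, Ka = [H⁺][A⁻]/[HA] = [H⁺]² / ([HA]₀ − [H⁺]) = (2.884e-04)² / (0.207 − 2.884e-04) = 4.02e-07.

K_a = 4.02e-07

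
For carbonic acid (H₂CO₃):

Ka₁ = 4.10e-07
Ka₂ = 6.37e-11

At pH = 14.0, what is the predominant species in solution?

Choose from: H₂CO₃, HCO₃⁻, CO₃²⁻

pKa₁ = 6.39, pKa₂ = 10.20. For a polyprotic acid the predominant species crosses at each pKa: below pKa_n the protonated form dominates, above it the deprotonated form does. At pH = 14.0, the predominant species is CO₃²⁻.

CO₃²⁻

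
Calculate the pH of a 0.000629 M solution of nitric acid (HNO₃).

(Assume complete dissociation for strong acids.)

[H⁺] = 0.000629 M for strong acid. pH = -log[H⁺] = -log(0.000629)

pH = 3.20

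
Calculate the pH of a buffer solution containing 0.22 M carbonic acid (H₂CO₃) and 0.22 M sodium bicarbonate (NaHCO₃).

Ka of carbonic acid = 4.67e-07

pKa = -log(4.67e-07) = 6.33. pH = pKa + log([A⁻]/[HA]) = 6.33 + log(0.22/0.22)

pH = 6.33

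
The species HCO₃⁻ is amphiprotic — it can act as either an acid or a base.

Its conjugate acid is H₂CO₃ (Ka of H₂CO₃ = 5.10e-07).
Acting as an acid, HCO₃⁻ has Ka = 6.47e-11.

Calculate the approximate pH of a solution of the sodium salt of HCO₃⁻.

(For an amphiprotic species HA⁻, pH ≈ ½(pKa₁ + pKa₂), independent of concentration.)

pKa₁ = -log(5.10e-07) = 6.29; pKa₂ = -log(6.47e-11) = 10.19. For an amphiprotic species, pH ≈ ½(pKa₁ + pKa₂) = ½(6.29 + 10.19) = 8.24.

pH = 8.24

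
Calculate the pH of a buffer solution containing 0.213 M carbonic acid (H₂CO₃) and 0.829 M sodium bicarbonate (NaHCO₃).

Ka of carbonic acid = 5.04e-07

pKa = -log(5.04e-07) = 6.30. pH = pKa + log([A⁻]/[HA]) = 6.30 + log(0.829/0.213)

pH = 6.89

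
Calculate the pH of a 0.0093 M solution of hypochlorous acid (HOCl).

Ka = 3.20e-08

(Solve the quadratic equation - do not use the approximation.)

x² + Ka×x - Ka×C = 0. Using quadratic formula: [H⁺] = 1.7235e-05

pH = 4.76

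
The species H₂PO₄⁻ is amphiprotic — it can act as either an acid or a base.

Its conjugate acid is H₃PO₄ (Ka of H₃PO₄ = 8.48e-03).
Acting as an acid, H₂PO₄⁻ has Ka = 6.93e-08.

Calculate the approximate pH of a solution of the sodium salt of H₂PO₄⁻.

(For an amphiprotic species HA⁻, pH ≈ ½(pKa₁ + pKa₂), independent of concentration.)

pKa₁ = -log(8.48e-03) = 2.07; pKa₂ = -log(6.93e-08) = 7.16. For an amphiprotic species, pH ≈ ½(pKa₁ + pKa₂) = ½(2.07 + 7.16) = 4.62.

pH = 4.62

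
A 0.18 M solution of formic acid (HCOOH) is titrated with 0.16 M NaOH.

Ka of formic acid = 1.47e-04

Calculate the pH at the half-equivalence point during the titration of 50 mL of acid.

At half-equivalence [HA] = [A⁻], so Henderson-Hasselbalch gives pH = pKa = -log(1.47e-04) = 3.83.

pH = pKa = 3.83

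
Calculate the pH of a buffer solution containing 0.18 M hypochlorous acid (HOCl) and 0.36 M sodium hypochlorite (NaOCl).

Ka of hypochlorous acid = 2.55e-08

pKa = -log(2.55e-08) = 7.59. pH = pKa + log([A⁻]/[HA]) = 7.59 + log(0.36/0.18)

pH = 7.89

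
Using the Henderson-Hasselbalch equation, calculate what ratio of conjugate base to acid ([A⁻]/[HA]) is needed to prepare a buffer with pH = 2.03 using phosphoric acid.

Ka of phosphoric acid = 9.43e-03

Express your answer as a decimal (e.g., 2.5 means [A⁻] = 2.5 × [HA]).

pKa = -log(9.43e-03) = 2.0255. pH = pKa + log([A⁻]/[HA]), so log([A⁻]/[HA]) = pH − pKa = 2.03 − 2.0255 = 0.0045. [A⁻]/[HA] = 10^(0.0045) = 1.01

[A⁻]/[HA] = 1.01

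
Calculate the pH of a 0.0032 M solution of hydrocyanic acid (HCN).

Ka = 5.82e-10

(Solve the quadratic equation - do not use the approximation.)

x² + Ka×x - Ka×C = 0. Using quadratic formula: [H⁺] = 1.3644e-06

pH = 5.87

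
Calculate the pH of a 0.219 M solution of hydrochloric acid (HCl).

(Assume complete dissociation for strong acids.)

[H⁺] = 0.219 M for strong acid. pH = -log[H⁺] = -log(0.219)

pH = 0.66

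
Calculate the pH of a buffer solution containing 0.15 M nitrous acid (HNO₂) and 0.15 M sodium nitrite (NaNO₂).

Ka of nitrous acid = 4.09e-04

pKa = -log(4.09e-04) = 3.39. pH = pKa + log([A⁻]/[HA]) = 3.39 + log(0.15/0.15)

pH = 3.39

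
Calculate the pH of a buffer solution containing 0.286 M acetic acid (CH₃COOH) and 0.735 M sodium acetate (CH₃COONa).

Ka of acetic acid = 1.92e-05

pKa = -log(1.92e-05) = 4.72. pH = pKa + log([A⁻]/[HA]) = 4.72 + log(0.735/0.286)

pH = 5.13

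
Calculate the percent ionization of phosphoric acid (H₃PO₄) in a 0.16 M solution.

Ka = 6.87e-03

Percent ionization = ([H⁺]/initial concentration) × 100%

Using Ka equilibrium: x² + Ka×x - Ka×C = 0. Solving: [H⁺] = 2.9897e-02. Percent = (2.9897e-02/0.16) × 100

Percent ionization = 18.7%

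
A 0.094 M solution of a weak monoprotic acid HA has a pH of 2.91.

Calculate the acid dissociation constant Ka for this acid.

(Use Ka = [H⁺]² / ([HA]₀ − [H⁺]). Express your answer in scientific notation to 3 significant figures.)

[H⁺] = 10^(−pH) = 10^(−2.91) = 1.230e-03 M. For HA ⇌ H⁺ + A⁻, Ka = [H⁺][A⁻]/[HA] = [H⁺]² / ([HA]₀ − [H⁺]) = (1.230e-03)² / (0.094 − 1.230e-03) = 1.63e-05.

K_a = 1.63e-05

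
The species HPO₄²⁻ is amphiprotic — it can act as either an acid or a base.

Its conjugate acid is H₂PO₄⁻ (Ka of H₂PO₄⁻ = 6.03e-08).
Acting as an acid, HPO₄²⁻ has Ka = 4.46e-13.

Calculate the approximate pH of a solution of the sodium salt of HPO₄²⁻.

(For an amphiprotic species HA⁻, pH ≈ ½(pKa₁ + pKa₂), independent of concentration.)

pKa₁ = -log(6.03e-08) = 7.22; pKa₂ = -log(4.46e-13) = 12.35. For an amphiprotic species, pH ≈ ½(pKa₁ + pKa₂) = ½(7.22 + 12.35) = 9.79.

pH = 9.79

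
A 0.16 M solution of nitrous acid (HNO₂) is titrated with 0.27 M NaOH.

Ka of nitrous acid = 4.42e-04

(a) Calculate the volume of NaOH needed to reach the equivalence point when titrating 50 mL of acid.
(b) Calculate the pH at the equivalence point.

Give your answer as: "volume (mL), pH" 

moles acid = 0.16 × 50/1000 = 0.008 mol; V_base = moles/0.27 × 1000 = 29.6 mL. At equivalence only the conjugate base is present: [A⁻] = 0.008/0.080 = 1.0047e-01 M. Kb = Kw/Ka = 2.26e-11; [OH⁻] = √(Kb × [A⁻]) = 1.5076e-06; pOH = 5.82; pH = 14 - pOH = 8.18.

V = 29.6 mL, pH = 8.18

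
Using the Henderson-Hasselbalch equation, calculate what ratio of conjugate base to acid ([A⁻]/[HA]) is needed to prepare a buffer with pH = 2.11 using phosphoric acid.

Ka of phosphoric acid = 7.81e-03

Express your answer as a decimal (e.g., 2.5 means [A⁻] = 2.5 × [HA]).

pKa = -log(7.81e-03) = 2.1073. pH = pKa + log([A⁻]/[HA]), so log([A⁻]/[HA]) = pH − pKa = 2.11 − 2.1073 = 0.0027. [A⁻]/[HA] = 10^(0.0027) = 1.01

[A⁻]/[HA] = 1.01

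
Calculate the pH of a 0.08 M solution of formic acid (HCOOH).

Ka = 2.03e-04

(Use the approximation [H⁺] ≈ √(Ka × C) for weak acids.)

[H⁺] = √(Ka × C) = √(2.03e-04 × 0.08) = 4.0299e-03. pH = -log(4.0299e-03)

pH = 2.39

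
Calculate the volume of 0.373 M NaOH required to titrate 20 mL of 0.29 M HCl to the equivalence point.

At equivalence: moles acid = moles base. moles HCl = 0.29 × 20/1000 = 0.0058 mol. V_base = moles / 0.373 × 1000 = 15.5 mL.

V_{base} = 15.5 mL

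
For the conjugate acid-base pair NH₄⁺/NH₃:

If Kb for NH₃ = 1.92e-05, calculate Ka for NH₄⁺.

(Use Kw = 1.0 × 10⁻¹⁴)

For a conjugate pair Ka × Kb = Kw, so Ka = Kw/Kb = 1.0 × 10⁻¹⁴ / 1.92e-05 = 5.21e-10.

K_a = 5.21e-10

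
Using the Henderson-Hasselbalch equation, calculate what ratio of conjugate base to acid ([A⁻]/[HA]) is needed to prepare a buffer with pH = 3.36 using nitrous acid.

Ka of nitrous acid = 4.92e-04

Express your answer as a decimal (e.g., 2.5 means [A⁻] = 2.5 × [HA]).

pKa = -log(4.92e-04) = 3.3080. pH = pKa + log([A⁻]/[HA]), so log([A⁻]/[HA]) = pH − pKa = 3.36 − 3.3080 = 0.0520. [A⁻]/[HA] = 10^(0.0520) = 1.13

[A⁻]/[HA] = 1.13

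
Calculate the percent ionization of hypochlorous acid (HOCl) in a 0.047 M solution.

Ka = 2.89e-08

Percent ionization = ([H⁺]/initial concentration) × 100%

Using Ka equilibrium: x² + Ka×x - Ka×C = 0. Solving: [H⁺] = 3.6841e-05. Percent = (3.6841e-05/0.047) × 100

Percent ionization = 0.0784%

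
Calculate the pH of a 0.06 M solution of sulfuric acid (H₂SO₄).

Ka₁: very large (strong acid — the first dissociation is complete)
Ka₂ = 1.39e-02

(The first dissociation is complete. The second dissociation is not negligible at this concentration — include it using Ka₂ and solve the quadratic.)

First dissociation is complete: [H⁺]₀ = [HSO₄⁻]₀ = C = 0.06 M. Second dissociation HSO₄⁻ ⇌ H⁺ + SO₄²⁻: let x = [SO₄²⁻]. Ka₂ = (C + x)·x / (C − x) = 1.39e-02 → x² + (C + Ka₂)·x − Ka₂·C = 0 → x² + 0.07390·x − 8.340e-04 = 0. x = (−0.07390 + √(0.07390² + 4 × 8.340e-04)) / 2 = 9.9467e-03 M. [H⁺] = C + x = 0.06 + 9.9467e-03 = 6.9947e-02 M. pH = -log(6.9947e-02) = 1.16.

pH = 1.16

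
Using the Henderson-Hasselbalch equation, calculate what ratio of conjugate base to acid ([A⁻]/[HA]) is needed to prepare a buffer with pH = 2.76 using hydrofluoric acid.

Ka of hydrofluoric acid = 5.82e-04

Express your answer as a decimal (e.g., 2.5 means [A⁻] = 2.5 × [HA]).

pKa = -log(5.82e-04) = 3.2351. pH = pKa + log([A⁻]/[HA]), so log([A⁻]/[HA]) = pH − pKa = 2.76 − 3.2351 = -0.4751. [A⁻]/[HA] = 10^(-0.4751) = 0.335

[A⁻]/[HA] = 0.335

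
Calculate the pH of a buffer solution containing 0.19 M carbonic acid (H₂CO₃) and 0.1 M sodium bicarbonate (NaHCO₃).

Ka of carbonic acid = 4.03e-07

pKa = -log(4.03e-07) = 6.39. pH = pKa + log([A⁻]/[HA]) = 6.39 + log(0.1/0.19)

pH = 6.12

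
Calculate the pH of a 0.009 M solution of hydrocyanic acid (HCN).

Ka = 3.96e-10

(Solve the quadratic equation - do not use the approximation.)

x² + Ka×x - Ka×C = 0. Using quadratic formula: [H⁺] = 1.8877e-06

pH = 5.72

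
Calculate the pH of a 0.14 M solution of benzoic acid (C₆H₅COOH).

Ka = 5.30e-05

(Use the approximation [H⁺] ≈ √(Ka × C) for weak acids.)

[H⁺] = √(Ka × C) = √(5.30e-05 × 0.14) = 2.7240e-03. pH = -log(2.7240e-03)

pH = 2.56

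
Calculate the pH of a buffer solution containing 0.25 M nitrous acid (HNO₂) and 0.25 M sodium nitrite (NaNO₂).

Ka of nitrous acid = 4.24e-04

pKa = -log(4.24e-04) = 3.37. pH = pKa + log([A⁻]/[HA]) = 3.37 + log(0.25/0.25)

pH = 3.37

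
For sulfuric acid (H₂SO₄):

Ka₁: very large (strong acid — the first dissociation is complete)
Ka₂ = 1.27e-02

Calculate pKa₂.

pKa₂ = -log(Ka₂) = -log(1.27e-02) = 1.90.

pK_{a2} = 1.90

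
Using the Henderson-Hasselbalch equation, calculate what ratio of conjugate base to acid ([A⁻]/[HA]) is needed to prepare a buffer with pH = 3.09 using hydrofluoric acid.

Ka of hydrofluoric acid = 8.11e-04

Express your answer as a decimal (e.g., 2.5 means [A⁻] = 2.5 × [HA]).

pKa = -log(8.11e-04) = 3.0910. pH = pKa + log([A⁻]/[HA]), so log([A⁻]/[HA]) = pH − pKa = 3.09 − 3.0910 = -0.0010. [A⁻]/[HA] = 10^(-0.0010) = 0.998

[A⁻]/[HA] = 0.998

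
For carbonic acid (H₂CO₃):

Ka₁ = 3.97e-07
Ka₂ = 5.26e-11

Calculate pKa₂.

pKa₂ = -log(Ka₂) = -log(5.26e-11) = 10.28.

pK_{a2} = 10.28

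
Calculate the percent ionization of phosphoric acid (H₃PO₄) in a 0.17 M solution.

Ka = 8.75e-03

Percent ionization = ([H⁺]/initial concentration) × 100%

Using Ka equilibrium: x² + Ka×x - Ka×C = 0. Solving: [H⁺] = 3.4440e-02. Percent = (3.4440e-02/0.17) × 100

Percent ionization = 20.3%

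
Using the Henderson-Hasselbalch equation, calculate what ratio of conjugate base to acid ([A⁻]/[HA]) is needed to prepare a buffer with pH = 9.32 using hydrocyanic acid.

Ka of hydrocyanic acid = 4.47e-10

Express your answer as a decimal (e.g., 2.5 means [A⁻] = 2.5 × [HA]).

pKa = -log(4.47e-10) = 9.3497. pH = pKa + log([A⁻]/[HA]), so log([A⁻]/[HA]) = pH − pKa = 9.32 − 9.3497 = -0.0297. [A⁻]/[HA] = 10^(-0.0297) = 0.934

[A⁻]/[HA] = 0.934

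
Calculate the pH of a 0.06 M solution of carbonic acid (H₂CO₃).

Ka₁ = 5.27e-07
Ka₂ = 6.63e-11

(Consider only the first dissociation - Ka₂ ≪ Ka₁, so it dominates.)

First dissociation dominates. From Ka₁ = [H⁺][HA⁻]/[H₂A], x² + Ka₁·x − Ka₁·C = 0 with C = 0.06 M and Ka₁ = 5.27e-07. Solving: [H⁺] = (−Ka₁ + √(Ka₁² + 4·Ka₁·C)) / 2 = 1.7756e-04 M. pH = -log(1.7756e-04) = 3.75.

pH = 3.75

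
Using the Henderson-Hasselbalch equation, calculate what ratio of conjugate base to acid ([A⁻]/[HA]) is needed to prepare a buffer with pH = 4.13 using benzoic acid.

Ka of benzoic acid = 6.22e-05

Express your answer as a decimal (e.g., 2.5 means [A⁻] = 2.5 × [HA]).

pKa = -log(6.22e-05) = 4.2062. pH = pKa + log([A⁻]/[HA]), so log([A⁻]/[HA]) = pH − pKa = 4.13 − 4.2062 = -0.0762. [A⁻]/[HA] = 10^(-0.0762) = 0.839

[A⁻]/[HA] = 0.839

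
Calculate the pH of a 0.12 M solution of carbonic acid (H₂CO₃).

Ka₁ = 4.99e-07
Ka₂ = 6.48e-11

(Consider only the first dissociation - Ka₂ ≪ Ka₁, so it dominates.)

First dissociation dominates. From Ka₁ = [H⁺][HA⁻]/[H₂A], x² + Ka₁·x − Ka₁·C = 0 with C = 0.12 M and Ka₁ = 4.99e-07. Solving: [H⁺] = (−Ka₁ + √(Ka₁² + 4·Ka₁·C)) / 2 = 2.4445e-04 M. pH = -log(2.4445e-04) = 3.61.

pH = 3.61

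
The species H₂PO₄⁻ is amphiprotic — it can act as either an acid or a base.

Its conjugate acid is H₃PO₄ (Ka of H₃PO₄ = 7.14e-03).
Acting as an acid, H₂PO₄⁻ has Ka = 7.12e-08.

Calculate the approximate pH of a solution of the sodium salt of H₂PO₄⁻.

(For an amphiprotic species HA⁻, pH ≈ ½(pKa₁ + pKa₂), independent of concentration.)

pKa₁ = -log(7.14e-03) = 2.15; pKa₂ = -log(7.12e-08) = 7.15. For an amphiprotic species, pH ≈ ½(pKa₁ + pKa₂) = ½(2.15 + 7.15) = 4.65.

pH = 4.65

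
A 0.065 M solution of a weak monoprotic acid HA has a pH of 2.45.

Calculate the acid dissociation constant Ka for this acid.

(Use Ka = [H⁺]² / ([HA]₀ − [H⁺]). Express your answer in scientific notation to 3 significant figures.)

[H⁺] = 10^(−pH) = 10^(−2.45) = 3.548e-03 M. For HA ⇌ H⁺ + A⁻, Ka = [H⁺][A⁻]/[HA] = [H⁺]² / ([HA]₀ − [H⁺]) = (3.548e-03)² / (0.065 − 3.548e-03) = 2.05e-04.

K_a = 2.05e-04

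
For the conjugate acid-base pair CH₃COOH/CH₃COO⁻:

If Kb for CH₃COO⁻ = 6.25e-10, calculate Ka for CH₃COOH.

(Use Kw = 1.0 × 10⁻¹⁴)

For a conjugate pair Ka × Kb = Kw, so Ka = Kw/Kb = 1.0 × 10⁻¹⁴ / 6.25e-10 = 1.60e-05.

K_a = 1.60e-05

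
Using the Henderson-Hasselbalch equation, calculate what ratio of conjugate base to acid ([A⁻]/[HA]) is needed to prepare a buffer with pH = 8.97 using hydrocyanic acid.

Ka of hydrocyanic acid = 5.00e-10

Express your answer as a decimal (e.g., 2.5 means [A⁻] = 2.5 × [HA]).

pKa = -log(5.00e-10) = 9.3010. pH = pKa + log([A⁻]/[HA]), so log([A⁻]/[HA]) = pH − pKa = 8.97 − 9.3010 = -0.3310. [A⁻]/[HA] = 10^(-0.3310) = 0.467

[A⁻]/[HA] = 0.467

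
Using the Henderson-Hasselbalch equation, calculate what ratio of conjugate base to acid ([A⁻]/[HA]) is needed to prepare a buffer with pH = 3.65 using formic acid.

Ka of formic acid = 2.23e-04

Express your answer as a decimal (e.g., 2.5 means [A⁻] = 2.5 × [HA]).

pKa = -log(2.23e-04) = 3.6517. pH = pKa + log([A⁻]/[HA]), so log([A⁻]/[HA]) = pH − pKa = 3.65 − 3.6517 = -0.0017. [A⁻]/[HA] = 10^(-0.0017) = 0.996

[A⁻]/[HA] = 0.996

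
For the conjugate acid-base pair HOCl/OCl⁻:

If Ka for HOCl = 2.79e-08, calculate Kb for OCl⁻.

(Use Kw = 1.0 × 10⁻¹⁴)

For a conjugate pair Ka × Kb = Kw, so Kb = Kw/Ka = 1.0 × 10⁻¹⁴ / 2.79e-08 = 3.58e-07.

K_b = 3.58e-07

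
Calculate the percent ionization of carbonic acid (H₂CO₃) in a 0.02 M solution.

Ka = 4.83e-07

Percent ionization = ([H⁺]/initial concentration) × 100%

Using Ka equilibrium: x² + Ka×x - Ka×C = 0. Solving: [H⁺] = 9.8044e-05. Percent = (9.8044e-05/0.02) × 100

Percent ionization = 0.49%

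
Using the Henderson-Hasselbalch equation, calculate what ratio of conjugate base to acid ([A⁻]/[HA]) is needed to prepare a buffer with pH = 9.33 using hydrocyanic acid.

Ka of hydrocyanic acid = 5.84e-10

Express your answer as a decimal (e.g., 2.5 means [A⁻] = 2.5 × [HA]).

pKa = -log(5.84e-10) = 9.2336. pH = pKa + log([A⁻]/[HA]), so log([A⁻]/[HA]) = pH − pKa = 9.33 − 9.2336 = 0.0964. [A⁻]/[HA] = 10^(0.0964) = 1.25

[A⁻]/[HA] = 1.25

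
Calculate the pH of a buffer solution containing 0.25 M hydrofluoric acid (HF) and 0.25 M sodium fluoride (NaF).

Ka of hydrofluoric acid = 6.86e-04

pKa = -log(6.86e-04) = 3.16. pH = pKa + log([A⁻]/[HA]) = 3.16 + log(0.25/0.25)

pH = 3.16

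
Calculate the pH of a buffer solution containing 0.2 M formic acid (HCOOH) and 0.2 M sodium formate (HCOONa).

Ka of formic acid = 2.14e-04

pKa = -log(2.14e-04) = 3.67. pH = pKa + log([A⁻]/[HA]) = 3.67 + log(0.2/0.2)

pH = 3.67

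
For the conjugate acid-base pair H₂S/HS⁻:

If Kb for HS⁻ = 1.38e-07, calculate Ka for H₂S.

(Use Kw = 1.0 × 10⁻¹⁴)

For a conjugate pair Ka × Kb = Kw, so Ka = Kw/Kb = 1.0 × 10⁻¹⁴ / 1.38e-07 = 7.25e-08.

K_a = 7.25e-08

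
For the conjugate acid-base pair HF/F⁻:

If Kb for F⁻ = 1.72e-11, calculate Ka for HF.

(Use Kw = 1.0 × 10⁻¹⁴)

For a conjugate pair Ka × Kb = Kw, so Ka = Kw/Kb = 1.0 × 10⁻¹⁴ / 1.72e-11 = 5.81e-04.

K_a = 5.81e-04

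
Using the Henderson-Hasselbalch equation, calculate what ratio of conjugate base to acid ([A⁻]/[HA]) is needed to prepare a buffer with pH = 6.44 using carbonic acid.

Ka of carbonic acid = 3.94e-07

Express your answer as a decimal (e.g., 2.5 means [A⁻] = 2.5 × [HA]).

pKa = -log(3.94e-07) = 6.4045. pH = pKa + log([A⁻]/[HA]), so log([A⁻]/[HA]) = pH − pKa = 6.44 − 6.4045 = 0.0355. [A⁻]/[HA] = 10^(0.0355) = 1.09

[A⁻]/[HA] = 1.09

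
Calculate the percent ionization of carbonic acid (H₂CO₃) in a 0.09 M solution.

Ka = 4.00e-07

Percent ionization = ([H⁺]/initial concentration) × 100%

Using Ka equilibrium: x² + Ka×x - Ka×C = 0. Solving: [H⁺] = 1.8954e-04. Percent = (1.8954e-04/0.09) × 100

Percent ionization = 0.211%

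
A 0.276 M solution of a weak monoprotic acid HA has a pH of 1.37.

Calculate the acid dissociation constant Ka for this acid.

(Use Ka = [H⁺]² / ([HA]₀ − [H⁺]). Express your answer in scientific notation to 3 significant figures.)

[H⁺] = 10^(−pH) = 10^(−1.37) = 4.266e-02 M. For HA ⇌ H⁺ + A⁻, Ka = [H⁺][A⁻]/[HA] = [H⁺]² / ([HA]₀ − [H⁺]) = (4.266e-02)² / (0.276 − 4.266e-02) = 7.80e-03.

K_a = 7.80e-03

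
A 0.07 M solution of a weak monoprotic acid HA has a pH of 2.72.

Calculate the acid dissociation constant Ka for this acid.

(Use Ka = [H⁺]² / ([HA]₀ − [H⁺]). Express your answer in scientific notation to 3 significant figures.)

[H⁺] = 10^(−pH) = 10^(−2.72) = 1.905e-03 M. For HA ⇌ H⁺ + A⁻, Ka = [H⁺][A⁻]/[HA] = [H⁺]² / ([HA]₀ − [H⁺]) = (1.905e-03)² / (0.07 − 1.905e-03) = 5.33e-05.

K_a = 5.33e-05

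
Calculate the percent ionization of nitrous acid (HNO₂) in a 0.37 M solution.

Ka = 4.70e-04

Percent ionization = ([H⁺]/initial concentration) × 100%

Using Ka equilibrium: x² + Ka×x - Ka×C = 0. Solving: [H⁺] = 1.2954e-02. Percent = (1.2954e-02/0.37) × 100

Percent ionization = 3.5%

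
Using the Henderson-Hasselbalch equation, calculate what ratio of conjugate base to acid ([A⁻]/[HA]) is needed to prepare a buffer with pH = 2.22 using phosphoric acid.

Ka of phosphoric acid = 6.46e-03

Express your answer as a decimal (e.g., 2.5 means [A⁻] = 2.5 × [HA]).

pKa = -log(6.46e-03) = 2.1898. pH = pKa + log([A⁻]/[HA]), so log([A⁻]/[HA]) = pH − pKa = 2.22 − 2.1898 = 0.0302. [A⁻]/[HA] = 10^(0.0302) = 1.07

[A⁻]/[HA] = 1.07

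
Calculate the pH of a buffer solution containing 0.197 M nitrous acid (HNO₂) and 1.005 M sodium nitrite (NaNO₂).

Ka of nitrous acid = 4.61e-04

pKa = -log(4.61e-04) = 3.34. pH = pKa + log([A⁻]/[HA]) = 3.34 + log(1.005/0.197)

pH = 4.04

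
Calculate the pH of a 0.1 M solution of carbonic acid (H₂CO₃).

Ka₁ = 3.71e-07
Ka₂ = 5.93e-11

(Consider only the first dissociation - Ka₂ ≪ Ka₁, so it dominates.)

First dissociation dominates. From Ka₁ = [H⁺][HA⁻]/[H₂A], x² + Ka₁·x − Ka₁·C = 0 with C = 0.1 M and Ka₁ = 3.71e-07. Solving: [H⁺] = (−Ka₁ + √(Ka₁² + 4·Ka₁·C)) / 2 = 1.9243e-04 M. pH = -log(1.9243e-04) = 3.72.

pH = 3.72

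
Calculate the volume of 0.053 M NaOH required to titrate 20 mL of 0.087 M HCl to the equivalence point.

At equivalence: moles acid = moles base. moles HCl = 0.087 × 20/1000 = 0.00174 mol. V_base = moles / 0.053 × 1000 = 32.8 mL.

V_{base} = 32.8 mL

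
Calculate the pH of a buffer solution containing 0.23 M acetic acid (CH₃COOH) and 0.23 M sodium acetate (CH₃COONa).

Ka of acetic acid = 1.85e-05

pKa = -log(1.85e-05) = 4.73. pH = pKa + log([A⁻]/[HA]) = 4.73 + log(0.23/0.23)

pH = 4.73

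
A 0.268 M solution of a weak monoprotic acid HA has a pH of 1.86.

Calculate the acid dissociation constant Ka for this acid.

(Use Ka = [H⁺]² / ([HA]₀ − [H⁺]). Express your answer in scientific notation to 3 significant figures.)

[H⁺] = 10^(−pH) = 10^(−1.86) = 1.380e-02 M. For HA ⇌ H⁺ + A⁻, Ka = [H⁺][A⁻]/[HA] = [H⁺]² / ([HA]₀ − [H⁺]) = (1.380e-02)² / (0.268 − 1.380e-02) = 7.50e-04.

K_a = 7.50e-04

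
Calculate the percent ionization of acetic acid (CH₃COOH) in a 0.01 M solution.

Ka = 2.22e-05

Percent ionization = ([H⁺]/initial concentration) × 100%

Using Ka equilibrium: x² + Ka×x - Ka×C = 0. Solving: [H⁺] = 4.6020e-04. Percent = (4.6020e-04/0.01) × 100

Percent ionization = 4.6%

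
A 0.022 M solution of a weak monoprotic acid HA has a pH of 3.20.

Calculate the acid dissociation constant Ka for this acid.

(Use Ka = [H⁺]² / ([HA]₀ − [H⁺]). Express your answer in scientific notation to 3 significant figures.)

[H⁺] = 10^(−pH) = 10^(−3.20) = 6.310e-04 M. For HA ⇌ H⁺ + A⁻, Ka = [H⁺][A⁻]/[HA] = [H⁺]² / ([HA]₀ − [H⁺]) = (6.310e-04)² / (0.022 − 6.310e-04) = 1.86e-05.

K_a = 1.86e-05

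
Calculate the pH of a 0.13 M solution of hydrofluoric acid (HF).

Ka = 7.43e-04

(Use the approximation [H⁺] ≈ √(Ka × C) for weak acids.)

[H⁺] = √(Ka × C) = √(7.43e-04 × 0.13) = 9.8280e-03. pH = -log(9.8280e-03)

pH = 2.01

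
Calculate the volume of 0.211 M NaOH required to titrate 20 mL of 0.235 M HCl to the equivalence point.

At equivalence: moles acid = moles base. moles HCl = 0.235 × 20/1000 = 0.0047 mol. V_base = moles / 0.211 × 1000 = 22.3 mL.

V_{base} = 22.3 mL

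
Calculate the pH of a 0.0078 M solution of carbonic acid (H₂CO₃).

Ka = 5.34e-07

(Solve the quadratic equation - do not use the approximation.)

x² + Ka×x - Ka×C = 0. Using quadratic formula: [H⁺] = 6.4272e-05

pH = 4.19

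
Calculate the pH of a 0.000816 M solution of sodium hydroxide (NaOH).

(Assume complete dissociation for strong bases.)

[OH⁻] = 0.000816 M for strong base. pOH = -log[OH⁻] = 3.09, pH = 14 - pOH

pH = 10.91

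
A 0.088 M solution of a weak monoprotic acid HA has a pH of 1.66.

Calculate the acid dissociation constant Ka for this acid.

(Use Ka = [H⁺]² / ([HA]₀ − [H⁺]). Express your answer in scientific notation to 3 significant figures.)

[H⁺] = 10^(−pH) = 10^(−1.66) = 2.188e-02 M. For HA ⇌ H⁺ + A⁻, Ka = [H⁺][A⁻]/[HA] = [H⁺]² / ([HA]₀ − [H⁺]) = (2.188e-02)² / (0.088 − 2.188e-02) = 7.24e-03.

K_a = 7.24e-03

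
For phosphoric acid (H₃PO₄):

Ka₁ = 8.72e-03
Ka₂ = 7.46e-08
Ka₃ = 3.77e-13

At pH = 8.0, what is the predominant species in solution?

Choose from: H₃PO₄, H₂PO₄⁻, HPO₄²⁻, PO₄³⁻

pKa₁ = 2.06, pKa₂ = 7.13, pKa₃ = 12.42. For a polyprotic acid the predominant species crosses at each pKa: below pKa_n the protonated form dominates, above it the deprotonated form does. At pH = 8.0, the predominant species is HPO₄²⁻.

HPO₄²⁻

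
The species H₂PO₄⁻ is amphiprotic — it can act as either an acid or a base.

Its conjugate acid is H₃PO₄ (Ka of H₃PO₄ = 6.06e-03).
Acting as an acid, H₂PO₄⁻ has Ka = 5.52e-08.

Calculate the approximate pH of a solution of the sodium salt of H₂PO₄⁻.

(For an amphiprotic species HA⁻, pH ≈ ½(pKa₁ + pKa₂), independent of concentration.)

pKa₁ = -log(6.06e-03) = 2.22; pKa₂ = -log(5.52e-08) = 7.26. For an amphiprotic species, pH ≈ ½(pKa₁ + pKa₂) = ½(2.22 + 7.26) = 4.74.

pH = 4.74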